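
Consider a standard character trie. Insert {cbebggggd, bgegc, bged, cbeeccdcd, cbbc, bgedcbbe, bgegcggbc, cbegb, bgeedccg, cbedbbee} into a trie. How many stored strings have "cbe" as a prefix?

4

Traverse to the node for "cbe", then collect every word in that subtree.
Matches: "cbebggggd", "cbedbbee", "cbeeccdcd", "cbegb"
Count: 4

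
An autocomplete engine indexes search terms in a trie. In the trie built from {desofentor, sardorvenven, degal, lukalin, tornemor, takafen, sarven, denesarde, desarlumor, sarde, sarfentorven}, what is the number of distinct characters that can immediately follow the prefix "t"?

2

Walk "t" from the root, arriving at one node.
Characters that immediately follow "t" among the stored strings: {a, o}.
That node has 2 child edges.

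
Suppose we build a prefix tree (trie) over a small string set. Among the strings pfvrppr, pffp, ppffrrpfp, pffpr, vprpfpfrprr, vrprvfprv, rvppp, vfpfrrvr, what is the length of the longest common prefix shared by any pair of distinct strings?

Equivalently: take the maximum, over all pairs, of their longest common prefix length.
"pffp" and "pffpr" agree on "pffp" (4 characters) before diverging; nothing deeper is shared.
Longest shared-prefix length: 4

4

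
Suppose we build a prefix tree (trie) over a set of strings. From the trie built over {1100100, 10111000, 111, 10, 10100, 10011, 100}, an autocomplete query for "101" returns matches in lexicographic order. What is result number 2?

Filter for "101…" and sort: "10100", "10111000"
The 2nd is 10111000.

10111000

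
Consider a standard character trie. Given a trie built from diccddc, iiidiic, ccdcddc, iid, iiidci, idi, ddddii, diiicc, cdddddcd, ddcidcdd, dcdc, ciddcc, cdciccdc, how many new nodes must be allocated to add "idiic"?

The longest prefix of "idiic" already in the trie is "idi" (length 3).
Each of the 2 remaining characters creates one node.

2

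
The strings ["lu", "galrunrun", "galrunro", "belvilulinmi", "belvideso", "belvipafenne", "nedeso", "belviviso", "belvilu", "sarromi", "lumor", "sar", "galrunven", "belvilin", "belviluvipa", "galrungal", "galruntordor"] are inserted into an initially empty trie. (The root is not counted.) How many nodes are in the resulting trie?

73

Insert word by word; a character creates a node only if that edge doesn't already exist:
  "lu" → 2 new (l, u)
  "galrunrun" → 9 new (g, a, l, r, u, n, r, u, n)
  "galrunro" → prefix "galrunr" already present; 1 new (o)
  "belvilulinmi" → 12 new (b, e, l, v, i, l, u, l, i, n, m, i)
  "belvideso" → prefix "belvi" already present; 4 new (d, e, s, o)
  "belvipafenne" → prefix "belvi" already present; 7 new (p, a, f, e, n, n, e)
  "nedeso" → 6 new (n, e, d, e, s, o)
  "belviviso" → prefix "belvi" already present; 4 new (v, i, s, o)
  "belvilu" → prefix "belvilu" already present; 0 new (none)
  "sarromi" → 7 new (s, a, r, r, o, m, i)
  "lumor" → prefix "lu" already present; 3 new (m, o, r)
  "sar" → prefix "sar" already present; 0 new (none)
  "galrunven" → prefix "galrun" already present; 3 new (v, e, n)
  "belvilin" → prefix "belvil" already present; 2 new (i, n)
  "belviluvipa" → prefix "belvilu" already present; 4 new (v, i, p, a)
  "galrungal" → prefix "galrun" already present; 3 new (g, a, l)
  "galruntordor" → prefix "galrun" already present; 6 new (t, o, r, d, o, r)
Total nodes = 2 + 9 + 1 + 12 + 4 + 7 + 6 + 4 + 0 + 7 + 3 + 0 + 3 + 2 + 4 + 3 + 6 = 73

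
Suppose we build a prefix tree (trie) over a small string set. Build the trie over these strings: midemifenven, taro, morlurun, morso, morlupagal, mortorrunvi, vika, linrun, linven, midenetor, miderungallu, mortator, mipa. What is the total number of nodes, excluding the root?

70

For each word, the new-node count is its length minus the longest prefix already in the trie:
  "midemifenven" → 12 new (m, i, d, e, m, i, f, e, n, v, e, n)
  "taro" → 4 new (t, a, r, o)
  "morlurun" → prefix "m" already present; 7 new (o, r, l, u, r, u, n)
  "morso" → prefix "mor" already present; 2 new (s, o)
  "morlupagal" → prefix "morlu" already present; 5 new (p, a, g, a, l)
  "mortorrunvi" → prefix "mor" already present; 8 new (t, o, r, r, u, n, v, i)
  "vika" → 4 new (v, i, k, a)
  "linrun" → 6 new (l, i, n, r, u, n)
  "linven" → prefix "lin" already present; 3 new (v, e, n)
  "midenetor" → prefix "mide" already present; 5 new (n, e, t, o, r)
  "miderungallu" → prefix "mide" already present; 8 new (r, u, n, g, a, l, l, u)
  "mortator" → prefix "mort" already present; 4 new (a, t, o, r)
  "mipa" → prefix "mi" already present; 2 new (p, a)
Total nodes = 12 + 4 + 7 + 2 + 5 + 8 + 4 + 6 + 3 + 5 + 8 + 4 + 2 = 70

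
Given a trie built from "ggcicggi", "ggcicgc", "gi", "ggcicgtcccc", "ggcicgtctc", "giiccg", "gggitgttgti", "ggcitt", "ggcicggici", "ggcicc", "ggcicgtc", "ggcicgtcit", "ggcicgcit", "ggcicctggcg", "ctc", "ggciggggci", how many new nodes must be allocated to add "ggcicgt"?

0

"ggcicgt" is already a full path in the trie; only an end-marker is added.
No new nodes are needed: 0.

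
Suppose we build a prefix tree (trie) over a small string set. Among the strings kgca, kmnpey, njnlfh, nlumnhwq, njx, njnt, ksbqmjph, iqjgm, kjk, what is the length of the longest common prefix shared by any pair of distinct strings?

3

Look for the deepest trie node that still has at least two words in its subtree.
e.g. "njnlfh" and "njnt" share the prefix "njn" of length 3; no pair shares a longer one.
Longest shared-prefix length: 3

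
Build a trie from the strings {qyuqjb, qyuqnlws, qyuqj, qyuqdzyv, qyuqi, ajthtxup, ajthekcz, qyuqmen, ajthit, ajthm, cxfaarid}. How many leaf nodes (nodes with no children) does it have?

A leaf is a node with no children — equivalently, the end of a word that is not a proper prefix of any other stored word.
Those words: "ajthekcz", "ajthit", "ajthm", "ajthtxup", "cxfaarid", "qyuqdzyv", "qyuqi", "qyuqjb", "qyuqmen", "qyuqnlws"
Leaf count: 10

10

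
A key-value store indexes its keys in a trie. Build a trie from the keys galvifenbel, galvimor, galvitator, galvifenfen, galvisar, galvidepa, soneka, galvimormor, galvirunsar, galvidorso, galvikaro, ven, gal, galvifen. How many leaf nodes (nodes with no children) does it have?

11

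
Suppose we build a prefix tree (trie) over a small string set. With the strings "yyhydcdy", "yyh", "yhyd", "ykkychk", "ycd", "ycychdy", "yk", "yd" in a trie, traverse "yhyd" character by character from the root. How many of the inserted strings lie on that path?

Check each prefix of "yhyd" against the stored set — each match is an end-marker on the path.
Prefixes of the query that are stored words: "yhyd"
Count: 1

1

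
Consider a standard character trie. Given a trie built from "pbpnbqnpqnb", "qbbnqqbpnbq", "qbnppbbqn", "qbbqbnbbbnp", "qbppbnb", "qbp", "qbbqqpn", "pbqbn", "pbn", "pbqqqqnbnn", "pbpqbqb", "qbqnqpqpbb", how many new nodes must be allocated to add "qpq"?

2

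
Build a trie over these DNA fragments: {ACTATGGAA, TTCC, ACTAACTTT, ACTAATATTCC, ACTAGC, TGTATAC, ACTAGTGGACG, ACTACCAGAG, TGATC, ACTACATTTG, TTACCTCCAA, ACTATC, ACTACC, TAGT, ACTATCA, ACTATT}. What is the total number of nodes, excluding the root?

66

Insert word by word; a character creates a node only if that edge doesn't already exist:
  "ACTATGGAA" → 9 new (A, C, T, A, T, G, G, A, A)
  "TTCC" → 4 new (T, T, C, C)
  "ACTAACTTT" → prefix "ACTA" already present; 5 new (A, C, T, T, T)
  "ACTAATATTCC" → prefix "ACTAA" already present; 6 new (T, A, T, T, C, C)
  "ACTAGC" → prefix "ACTA" already present; 2 new (G, C)
  "TGTATAC" → prefix "T" already present; 6 new (G, T, A, T, A, C)
  "ACTAGTGGACG" → prefix "ACTAG" already present; 6 new (T, G, G, A, C, G)
  "ACTACCAGAG" → prefix "ACTA" already present; 6 new (C, C, A, G, A, G)
  "TGATC" → prefix "TG" already present; 3 new (A, T, C)
  "ACTACATTTG" → prefix "ACTAC" already present; 5 new (A, T, T, T, G)
  "TTACCTCCAA" → prefix "TT" already present; 8 new (A, C, C, T, C, C, A, A)
  "ACTATC" → prefix "ACTAT" already present; 1 new (C)
  "ACTACC" → prefix "ACTACC" already present; 0 new (none)
  "TAGT" → prefix "T" already present; 3 new (A, G, T)
  "ACTATCA" → prefix "ACTATC" already present; 1 new (A)
  "ACTATT" → prefix "ACTAT" already present; 1 new (T)
Total nodes = 9 + 4 + 5 + 6 + 2 + 6 + 6 + 6 + 3 + 5 + 8 + 1 + 0 + 3 + 1 + 1 = 66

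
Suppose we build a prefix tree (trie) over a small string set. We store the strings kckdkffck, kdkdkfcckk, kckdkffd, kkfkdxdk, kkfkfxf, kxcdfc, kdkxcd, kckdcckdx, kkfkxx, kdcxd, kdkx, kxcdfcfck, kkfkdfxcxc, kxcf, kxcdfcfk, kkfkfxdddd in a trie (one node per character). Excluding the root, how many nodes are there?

61

For each word, the new-node count is its length minus the longest prefix already in the trie:
  "kckdkffck" → 9 new (k, c, k, d, k, f, f, c, k)
  "kdkdkfcckk" → prefix "k" already present; 9 new (d, k, d, k, f, c, c, k, k)
  "kckdkffd" → prefix "kckdkff" already present; 1 new (d)
  "kkfkdxdk" → prefix "k" already present; 7 new (k, f, k, d, x, d, k)
  "kkfkfxf" → prefix "kkfk" already present; 3 new (f, x, f)
  "kxcdfc" → prefix "k" already present; 5 new (x, c, d, f, c)
  "kdkxcd" → prefix "kdk" already present; 3 new (x, c, d)
  "kckdcckdx" → prefix "kckd" already present; 5 new (c, c, k, d, x)
  "kkfkxx" → prefix "kkfk" already present; 2 new (x, x)
  "kdcxd" → prefix "kd" already present; 3 new (c, x, d)
  "kdkx" → prefix "kdkx" already present; 0 new (none)
  "kxcdfcfck" → prefix "kxcdfc" already present; 3 new (f, c, k)
  "kkfkdfxcxc" → prefix "kkfkd" already present; 5 new (f, x, c, x, c)
  "kxcf" → prefix "kxc" already present; 1 new (f)
  "kxcdfcfk" → prefix "kxcdfcf" already present; 1 new (k)
  "kkfkfxdddd" → prefix "kkfkfx" already present; 4 new (d, d, d, d)
Total nodes = 9 + 9 + 1 + 7 + 3 + 5 + 3 + 5 + 2 + 3 + 0 + 3 + 5 + 1 + 1 + 4 = 61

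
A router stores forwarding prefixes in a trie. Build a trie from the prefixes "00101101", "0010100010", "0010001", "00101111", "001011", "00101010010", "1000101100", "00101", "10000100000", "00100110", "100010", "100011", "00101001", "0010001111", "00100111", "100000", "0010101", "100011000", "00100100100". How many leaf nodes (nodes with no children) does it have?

A leaf is a node with no children — equivalently, the end of a word that is not a proper prefix of any other stored word.
Those words: "0010001111", "00100100100", "00100110", "00100111", "0010100010", "00101001", "00101010010", "00101101", "00101111", "100000", "10000100000", "1000101100", "100011000"
Leaf count: 13

13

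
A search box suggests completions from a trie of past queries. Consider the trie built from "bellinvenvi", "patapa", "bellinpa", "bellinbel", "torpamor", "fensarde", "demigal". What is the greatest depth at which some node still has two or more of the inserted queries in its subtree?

Look for the deepest trie node that still has at least two words in its subtree.
"bellinbel" and "bellinpa" agree on "bellin" (6 characters) before diverging; nothing deeper is shared.
Longest shared-prefix length: 6

6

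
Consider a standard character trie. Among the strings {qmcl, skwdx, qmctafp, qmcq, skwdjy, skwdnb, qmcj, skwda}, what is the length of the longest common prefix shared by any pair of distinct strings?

4

Look for the deepest trie node that still has at least two words in its subtree.
e.g. "skwda" and "skwdjy" share the prefix "skwd" of length 4; no pair shares a longer one.
Longest shared-prefix length: 4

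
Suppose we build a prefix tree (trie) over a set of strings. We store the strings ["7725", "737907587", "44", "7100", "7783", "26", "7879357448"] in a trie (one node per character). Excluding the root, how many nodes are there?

For each word, the new-node count is its length minus the longest prefix already in the trie:
  "7725" → 4 new (7, 7, 2, 5)
  "737907587" → prefix "7" already present; 8 new (3, 7, 9, 0, 7, 5, 8, 7)
  "44" → 2 new (4, 4)
  "7100" → prefix "7" already present; 3 new (1, 0, 0)
  "7783" → prefix "77" already present; 2 new (8, 3)
  "26" → 2 new (2, 6)
  "7879357448" → prefix "7" already present; 9 new (8, 7, 9, 3, 5, 7, 4, 4, 8)
Total nodes = 4 + 8 + 2 + 3 + 2 + 2 + 9 = 30

30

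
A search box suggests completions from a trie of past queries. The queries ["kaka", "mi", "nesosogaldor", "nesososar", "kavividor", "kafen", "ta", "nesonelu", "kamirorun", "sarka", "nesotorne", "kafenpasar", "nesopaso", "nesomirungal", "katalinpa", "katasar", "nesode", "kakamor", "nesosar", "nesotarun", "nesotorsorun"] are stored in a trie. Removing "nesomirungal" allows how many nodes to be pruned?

8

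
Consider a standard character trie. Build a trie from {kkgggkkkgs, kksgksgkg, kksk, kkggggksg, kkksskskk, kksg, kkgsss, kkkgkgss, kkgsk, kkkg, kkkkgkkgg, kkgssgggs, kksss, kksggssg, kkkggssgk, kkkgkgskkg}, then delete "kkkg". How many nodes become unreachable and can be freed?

0

A node on "kkkg"'s path can go only if nothing else ends at it or branches off below it.
Every node on "kkkg" is still needed (e.g. by "kkkgkgss"), so nothing is freed.
Nodes removed: 0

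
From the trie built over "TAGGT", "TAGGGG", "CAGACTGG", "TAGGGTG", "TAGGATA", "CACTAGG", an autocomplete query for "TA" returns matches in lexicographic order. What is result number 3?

TAGGGTG

DFS of the "TA" subtree visits, in order: "TAGGATA", "TAGGGG", "TAGGGTG", "TAGGT"
The 3rd is TAGGGTG.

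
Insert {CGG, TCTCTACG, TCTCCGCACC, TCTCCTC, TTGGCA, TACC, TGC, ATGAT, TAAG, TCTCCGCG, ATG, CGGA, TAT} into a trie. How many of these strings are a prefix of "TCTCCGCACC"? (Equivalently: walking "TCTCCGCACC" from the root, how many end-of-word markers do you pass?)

Check each prefix of "TCTCCGCACC" against the stored set — each match is an end-marker on the path.
Prefixes of the query that are stored words: "TCTCCGCACC"
Count: 1

1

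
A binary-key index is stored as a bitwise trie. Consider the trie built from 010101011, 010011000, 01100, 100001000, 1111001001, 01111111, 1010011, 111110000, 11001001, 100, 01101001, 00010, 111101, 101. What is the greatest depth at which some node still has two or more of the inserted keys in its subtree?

5

The deepest shared node is where two words last agree before diverging.
e.g. "1111001001" and "111101" share the prefix "11110" of length 5; no pair shares a longer one.
Longest shared-prefix length: 5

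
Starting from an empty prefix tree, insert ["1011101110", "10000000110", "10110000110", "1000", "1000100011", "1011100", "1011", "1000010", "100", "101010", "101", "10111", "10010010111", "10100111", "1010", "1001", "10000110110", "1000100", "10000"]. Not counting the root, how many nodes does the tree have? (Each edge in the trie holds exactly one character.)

55

For each word, the new-node count is its length minus the longest prefix already in the trie:
  "1011101110" → 10 new (1, 0, 1, 1, 1, 0, 1, 1, 1, 0)
  "10000000110" → prefix "10" already present; 9 new (0, 0, 0, 0, 0, 0, 1, 1, 0)
  "10110000110" → prefix "1011" already present; 7 new (0, 0, 0, 0, 1, 1, 0)
  "1000" → prefix "1000" already present; 0 new (none)
  "1000100011" → prefix "1000" already present; 6 new (1, 0, 0, 0, 1, 1)
  "1011100" → prefix "101110" already present; 1 new (0)
  "1011" → prefix "1011" already present; 0 new (none)
  "1000010" → prefix "10000" already present; 2 new (1, 0)
  "100" → prefix "100" already present; 0 new (none)
  "101010" → prefix "101" already present; 3 new (0, 1, 0)
  "101" → prefix "101" already present; 0 new (none)
  "10111" → prefix "10111" already present; 0 new (none)
  "10010010111" → prefix "100" already present; 8 new (1, 0, 0, 1, 0, 1, 1, 1)
  "10100111" → prefix "1010" already present; 4 new (0, 1, 1, 1)
  "1010" → prefix "1010" already present; 0 new (none)
  "1001" → prefix "1001" already present; 0 new (none)
  "10000110110" → prefix "100001" already present; 5 new (1, 0, 1, 1, 0)
  "1000100" → prefix "1000100" already present; 0 new (none)
  "10000" → prefix "10000" already present; 0 new (none)
Total nodes = 10 + 9 + 7 + 0 + 6 + 1 + 0 + 2 + 0 + 3 + 0 + 0 + 8 + 4 + 0 + 0 + 5 + 0 + 0 = 55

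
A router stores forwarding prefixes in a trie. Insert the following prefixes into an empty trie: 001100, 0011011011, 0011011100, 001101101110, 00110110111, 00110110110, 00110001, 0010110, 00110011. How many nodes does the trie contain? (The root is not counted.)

25

Count nodes per top-level branch (shared prefixes stored once):
  '0'-branch (0010110, 001100, 00110001, 00110011, 0011011011, 00110110110, 00110110111, 001101101110, 0011011100): 25 nodes
Sum: 25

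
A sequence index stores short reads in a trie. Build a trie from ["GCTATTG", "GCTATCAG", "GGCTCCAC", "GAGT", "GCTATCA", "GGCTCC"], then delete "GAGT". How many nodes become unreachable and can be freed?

After clearing the end-marker at "GAGT", prune upward until reaching a node still needed by another word.
The suffix "AGT" (3 nodes) is used only by "GAGT"; the node for "G" still has the child "C", so pruning stops there.
Nodes removed: 3

3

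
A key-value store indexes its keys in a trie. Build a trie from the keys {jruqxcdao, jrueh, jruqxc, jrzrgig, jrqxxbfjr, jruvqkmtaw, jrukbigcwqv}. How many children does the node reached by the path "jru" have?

4

Follow the path "jru" to its node, then look at its outgoing edges.
Distinct next characters after "jru": e, k, q, v.
That node has 4 child edges.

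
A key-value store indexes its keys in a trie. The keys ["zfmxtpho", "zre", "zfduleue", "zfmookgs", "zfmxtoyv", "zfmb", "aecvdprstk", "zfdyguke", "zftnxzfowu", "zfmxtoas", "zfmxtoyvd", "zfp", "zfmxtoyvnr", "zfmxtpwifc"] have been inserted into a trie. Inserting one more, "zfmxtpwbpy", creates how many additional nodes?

The longest prefix of "zfmxtpwbpy" already in the trie is "zfmxtpw" (length 7).
Each of the 3 remaining characters creates one node.

3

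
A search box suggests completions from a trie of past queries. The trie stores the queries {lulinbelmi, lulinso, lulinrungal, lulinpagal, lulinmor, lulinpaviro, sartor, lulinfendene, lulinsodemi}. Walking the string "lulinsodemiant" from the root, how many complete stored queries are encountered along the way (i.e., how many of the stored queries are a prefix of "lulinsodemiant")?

Traverse "lulinsodemiant" character by character; count nodes along the way that are marked as word ends.
Prefixes of the query that are stored words: "lulinso", "lulinsodemi"
Count: 2

2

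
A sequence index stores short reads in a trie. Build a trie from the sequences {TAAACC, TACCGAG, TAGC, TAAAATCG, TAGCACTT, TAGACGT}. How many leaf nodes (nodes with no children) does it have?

A leaf is a node with no children — equivalently, the end of a word that is not a proper prefix of any other stored word.
Those words: "TAAAATCG", "TAAACC", "TACCGAG", "TAGACGT", "TAGCACTT"
Leaf count: 5

5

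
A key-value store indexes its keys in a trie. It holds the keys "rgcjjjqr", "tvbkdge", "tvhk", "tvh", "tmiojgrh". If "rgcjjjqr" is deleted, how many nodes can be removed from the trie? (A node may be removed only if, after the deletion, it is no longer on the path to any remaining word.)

After clearing the end-marker at "rgcjjjqr", prune upward until reaching a node still needed by another word.
No other word shares any prefix with "rgcjjjqr", so all 8 of its nodes go.
Nodes removed: 8

8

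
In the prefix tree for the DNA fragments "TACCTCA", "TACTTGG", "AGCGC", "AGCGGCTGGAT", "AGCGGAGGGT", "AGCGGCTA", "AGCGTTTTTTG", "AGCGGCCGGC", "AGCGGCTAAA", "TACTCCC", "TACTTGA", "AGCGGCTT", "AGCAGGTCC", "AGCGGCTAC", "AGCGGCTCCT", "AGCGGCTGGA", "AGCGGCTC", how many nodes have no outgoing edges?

14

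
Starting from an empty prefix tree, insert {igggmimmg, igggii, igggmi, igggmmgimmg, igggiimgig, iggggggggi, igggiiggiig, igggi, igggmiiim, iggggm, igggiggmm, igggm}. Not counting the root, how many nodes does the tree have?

Trie structure (* marks end of a word):
(root)
└─ i
   └─ g
      └─ g
         └─ g
            ├─ g
            │  ├─ g
            │  │  └─ g
            │  │     └─ g
            │  │        └─ g
            │  │           └─ i *
            │  └─ m *
            ├─ i *
            │  ├─ g
            │  │  └─ g
            │  │     └─ m
            │  │        └─ m *
            │  └─ i *
            │     ├─ g
            │     │  └─ g
            │     │     └─ i
            │     │        └─ i
            │     │           └─ g *
            │     └─ m
            │        └─ g
            │           └─ i
            │              └─ g *
            └─ m *
               ├─ i *
               │  ├─ i
               │  │  └─ i
               │  │     └─ m *
               │  └─ m
               │     └─ m
               │        └─ g *
               └─ m
                  └─ g
                     └─ i
                        └─ m
                           └─ m
                              └─ g *
Counting every labelled node above: 40.

40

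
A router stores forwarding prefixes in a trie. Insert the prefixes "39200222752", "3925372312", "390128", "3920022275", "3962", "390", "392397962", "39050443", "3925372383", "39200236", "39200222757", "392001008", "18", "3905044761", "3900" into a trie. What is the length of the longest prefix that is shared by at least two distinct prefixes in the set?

10

Equivalently: take the maximum, over all pairs, of their longest common prefix length.
e.g. "3920022275" and "39200222752" share the prefix "3920022275" of length 10; no pair shares a longer one.
Longest shared-prefix length: 10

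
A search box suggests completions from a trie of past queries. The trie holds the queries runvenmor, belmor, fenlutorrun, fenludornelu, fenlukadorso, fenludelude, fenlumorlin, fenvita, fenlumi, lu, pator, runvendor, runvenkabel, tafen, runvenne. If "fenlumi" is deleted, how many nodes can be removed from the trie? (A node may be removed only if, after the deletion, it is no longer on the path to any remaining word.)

After clearing the end-marker at "fenlumi", prune upward until reaching a node still needed by another word.
The suffix "i" (1 node) is used only by "fenlumi"; the node for "fenlum" still has the child "o", so pruning stops there.
Nodes removed: 1

1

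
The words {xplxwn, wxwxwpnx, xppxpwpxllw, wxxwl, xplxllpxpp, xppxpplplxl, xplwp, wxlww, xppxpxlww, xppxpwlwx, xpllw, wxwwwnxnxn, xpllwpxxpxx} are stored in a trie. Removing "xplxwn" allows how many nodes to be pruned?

A node on "xplxwn"'s path can go only if nothing else ends at it or branches off below it.
The suffix "wn" (2 nodes) is used only by "xplxwn"; the node for "xplx" still has the child "l", so pruning stops there.
Nodes removed: 2

2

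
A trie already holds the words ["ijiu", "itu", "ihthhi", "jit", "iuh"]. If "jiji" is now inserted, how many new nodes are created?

2

The longest prefix of "jiji" already in the trie is "ji" (length 2).
New nodes needed: |"jiji"| − 2 = 4 − 2 = 2.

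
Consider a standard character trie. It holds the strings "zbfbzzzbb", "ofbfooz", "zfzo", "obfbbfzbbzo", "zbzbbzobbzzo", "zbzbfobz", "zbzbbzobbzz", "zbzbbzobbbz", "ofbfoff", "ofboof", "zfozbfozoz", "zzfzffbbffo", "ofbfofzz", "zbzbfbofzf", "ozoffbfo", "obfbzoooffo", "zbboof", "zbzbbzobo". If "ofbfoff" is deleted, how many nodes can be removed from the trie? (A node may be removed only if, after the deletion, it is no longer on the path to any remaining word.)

A node on "ofbfoff"'s path can go only if nothing else ends at it or branches off below it.
The suffix "f" (1 node) is used only by "ofbfoff"; the node for "ofbfof" still has the child "z", so pruning stops there.
Nodes removed: 1

1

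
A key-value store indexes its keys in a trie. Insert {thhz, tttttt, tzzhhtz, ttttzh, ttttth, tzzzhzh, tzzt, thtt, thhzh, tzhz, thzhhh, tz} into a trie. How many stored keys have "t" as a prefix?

Filter for entries beginning with "t":
Words under "t": thhz, thhzh, thtt, thzhhh, ttttth, tttttt, ttttzh, tz, tzhz, tzzhhtz, tzzt, tzzzhzh
Count: 12

12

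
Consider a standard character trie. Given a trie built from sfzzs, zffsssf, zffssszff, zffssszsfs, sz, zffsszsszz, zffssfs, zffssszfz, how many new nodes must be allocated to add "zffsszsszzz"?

1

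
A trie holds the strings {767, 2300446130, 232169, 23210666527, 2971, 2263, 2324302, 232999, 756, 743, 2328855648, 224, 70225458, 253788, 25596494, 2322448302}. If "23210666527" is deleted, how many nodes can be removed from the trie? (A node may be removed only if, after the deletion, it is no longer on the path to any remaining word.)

7

A node on "23210666527"'s path can go only if nothing else ends at it or branches off below it.
The suffix "0666527" (7 nodes) is used only by "23210666527"; the node for "2321" still has the child "6", so pruning stops there.
Nodes removed: 7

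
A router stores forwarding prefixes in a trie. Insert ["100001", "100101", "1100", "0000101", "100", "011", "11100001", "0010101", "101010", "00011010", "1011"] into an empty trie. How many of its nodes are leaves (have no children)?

A leaf is a node with no children — equivalently, the end of a word that is not a proper prefix of any other stored word.
Those words: "0000101", "00011010", "0010101", "011", "100001", "100101", "101010", "1011", "1100", "11100001"
Leaf count: 10

10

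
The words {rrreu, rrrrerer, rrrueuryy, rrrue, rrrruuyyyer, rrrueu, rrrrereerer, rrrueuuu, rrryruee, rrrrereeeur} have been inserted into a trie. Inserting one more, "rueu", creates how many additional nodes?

3

The longest prefix of "rueu" already in the trie is "r" (length 1).
New nodes needed: |"rueu"| − 1 = 4 − 1 = 3.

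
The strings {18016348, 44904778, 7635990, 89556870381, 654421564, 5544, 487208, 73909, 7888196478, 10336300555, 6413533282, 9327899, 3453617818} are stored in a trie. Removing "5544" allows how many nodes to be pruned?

4

Walk "5544" from the leaf back toward the root, removing each node that no remaining word uses.
No other word shares any prefix with "5544", so all 4 of its nodes go.
Nodes removed: 4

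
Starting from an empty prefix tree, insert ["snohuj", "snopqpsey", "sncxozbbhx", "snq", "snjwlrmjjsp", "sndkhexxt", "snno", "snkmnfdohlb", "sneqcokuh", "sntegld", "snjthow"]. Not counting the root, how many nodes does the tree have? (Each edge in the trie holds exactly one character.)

Trace insertions, counting only characters that open a new branch:
  "snohuj" → 6 new (s, n, o, h, u, j)
  "snopqpsey" → prefix "sno" already present; 6 new (p, q, p, s, e, y)
  "sncxozbbhx" → prefix "sn" already present; 8 new (c, x, o, z, b, b, h, x)
  "snq" → prefix "sn" already present; 1 new (q)
  "snjwlrmjjsp" → prefix "sn" already present; 9 new (j, w, l, r, m, j, j, s, p)
  "sndkhexxt" → prefix "sn" already present; 7 new (d, k, h, e, x, x, t)
  "snno" → prefix "sn" already present; 2 new (n, o)
  "snkmnfdohlb" → prefix "sn" already present; 9 new (k, m, n, f, d, o, h, l, b)
  "sneqcokuh" → prefix "sn" already present; 7 new (e, q, c, o, k, u, h)
  "sntegld" → prefix "sn" already present; 5 new (t, e, g, l, d)
  "snjthow" → prefix "snj" already present; 4 new (t, h, o, w)
Total nodes = 6 + 6 + 8 + 1 + 9 + 7 + 2 + 9 + 7 + 5 + 4 = 64

64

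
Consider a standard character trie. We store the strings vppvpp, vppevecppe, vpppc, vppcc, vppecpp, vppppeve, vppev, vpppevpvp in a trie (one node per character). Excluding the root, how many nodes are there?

29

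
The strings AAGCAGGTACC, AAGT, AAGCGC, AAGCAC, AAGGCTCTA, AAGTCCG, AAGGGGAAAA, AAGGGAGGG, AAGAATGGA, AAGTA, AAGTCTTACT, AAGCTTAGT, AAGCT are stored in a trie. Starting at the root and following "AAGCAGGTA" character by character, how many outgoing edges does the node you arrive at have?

The children of the "AAGCAGGTA" node are the distinct next characters among strings starting with "AAGCAGGTA".
Distinct next characters after "AAGCAGGTA": C.
That node has 1 child edge.

1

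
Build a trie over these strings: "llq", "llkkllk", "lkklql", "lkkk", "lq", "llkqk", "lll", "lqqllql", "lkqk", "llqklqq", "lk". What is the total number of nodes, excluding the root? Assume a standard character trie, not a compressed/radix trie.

29

Trie structure (* marks end of a word):
(root)
└─ l
   ├─ k *
   │  ├─ k
   │  │  ├─ k *
   │  │  └─ l
   │  │     └─ q
   │  │        └─ l *
   │  └─ q
   │     └─ k *
   ├─ l
   │  ├─ k
   │  │  ├─ k
   │  │  │  └─ l
   │  │  │     └─ l
   │  │  │        └─ k *
   │  │  └─ q
   │  │     └─ k *
   │  ├─ l *
   │  └─ q *
   │     └─ k
   │        └─ l
   │           └─ q
   │              └─ q *
   └─ q *
      └─ q
         └─ l
            └─ l
               └─ q
                  └─ l *
Counting every labelled node above: 29.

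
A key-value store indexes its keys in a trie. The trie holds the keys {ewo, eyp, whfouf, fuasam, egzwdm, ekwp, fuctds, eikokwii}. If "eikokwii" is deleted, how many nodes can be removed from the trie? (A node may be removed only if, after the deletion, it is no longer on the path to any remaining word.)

After clearing the end-marker at "eikokwii", prune upward until reaching a node still needed by another word.
The suffix "ikokwii" (7 nodes) is used only by "eikokwii"; the node for "e" still has the child "w", so pruning stops there.
Nodes removed: 7

7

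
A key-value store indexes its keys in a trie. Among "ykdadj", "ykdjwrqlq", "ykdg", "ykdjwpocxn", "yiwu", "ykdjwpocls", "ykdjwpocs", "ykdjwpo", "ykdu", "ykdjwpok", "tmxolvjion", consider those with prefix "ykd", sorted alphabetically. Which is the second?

ykdg

DFS of the "ykd" subtree visits, in order: "ykdadj", "ykdg", "ykdjwpo", "ykdjwpocls", "ykdjwpocs", "ykdjwpocxn", "ykdjwpok", "ykdjwrqlq", "ykdu"
The 2nd is ykdg.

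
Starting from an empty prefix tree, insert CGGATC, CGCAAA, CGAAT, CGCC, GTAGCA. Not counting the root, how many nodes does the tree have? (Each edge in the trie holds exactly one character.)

Count nodes per top-level branch (shared prefixes stored once):
  'C'-branch (CGAAT, CGCAAA, CGCC, CGGATC): 14 nodes
  'G'-branch (GTAGCA): 6 nodes
Sum: 20

20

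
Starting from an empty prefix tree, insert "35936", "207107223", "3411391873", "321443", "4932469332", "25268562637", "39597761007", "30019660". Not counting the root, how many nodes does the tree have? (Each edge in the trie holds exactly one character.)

65

For each word, the new-node count is its length minus the longest prefix already in the trie:
  "35936" → 5 new (3, 5, 9, 3, 6)
  "207107223" → 9 new (2, 0, 7, 1, 0, 7, 2, 2, 3)
  "3411391873" → prefix "3" already present; 9 new (4, 1, 1, 3, 9, 1, 8, 7, 3)
  "321443" → prefix "3" already present; 5 new (2, 1, 4, 4, 3)
  "4932469332" → 10 new (4, 9, 3, 2, 4, 6, 9, 3, 3, 2)
  "25268562637" → prefix "2" already present; 10 new (5, 2, 6, 8, 5, 6, 2, 6, 3, 7)
  "39597761007" → prefix "3" already present; 10 new (9, 5, 9, 7, 7, 6, 1, 0, 0, 7)
  "30019660" → prefix "3" already present; 7 new (0, 0, 1, 9, 6, 6, 0)
Total nodes = 5 + 9 + 9 + 5 + 10 + 10 + 10 + 7 = 65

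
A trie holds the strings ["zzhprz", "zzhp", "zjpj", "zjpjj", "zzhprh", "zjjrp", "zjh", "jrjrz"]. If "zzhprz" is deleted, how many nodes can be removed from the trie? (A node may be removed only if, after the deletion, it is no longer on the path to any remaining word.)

Walk "zzhprz" from the leaf back toward the root, removing each node that no remaining word uses.
The suffix "z" (1 node) is used only by "zzhprz"; the node for "zzhpr" still has the child "h", so pruning stops there.
Nodes removed: 1

1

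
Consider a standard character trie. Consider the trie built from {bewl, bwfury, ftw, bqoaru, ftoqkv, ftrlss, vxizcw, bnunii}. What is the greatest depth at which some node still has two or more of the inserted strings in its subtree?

2

Look for the deepest trie node that still has at least two words in its subtree.
e.g. "ftoqkv" and "ftrlss" share the prefix "ft" of length 2; no pair shares a longer one.
Longest shared-prefix length: 2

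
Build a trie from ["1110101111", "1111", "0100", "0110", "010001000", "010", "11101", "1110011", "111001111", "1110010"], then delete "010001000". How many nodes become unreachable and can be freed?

5

After clearing the end-marker at "010001000", prune upward until reaching a node still needed by another word.
The suffix "01000" (5 nodes) is used only by "010001000"; "0100" is itself a stored word, so pruning stops there.
Nodes removed: 5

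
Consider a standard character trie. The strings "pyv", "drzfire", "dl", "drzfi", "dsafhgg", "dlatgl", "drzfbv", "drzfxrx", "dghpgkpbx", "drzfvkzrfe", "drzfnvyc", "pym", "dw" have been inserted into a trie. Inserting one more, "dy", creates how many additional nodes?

1

Walking "dy" from the root, the first 1 characters ("d") follow existing edges; "y" is the first miss.
Each of the 1 remaining characters creates one node.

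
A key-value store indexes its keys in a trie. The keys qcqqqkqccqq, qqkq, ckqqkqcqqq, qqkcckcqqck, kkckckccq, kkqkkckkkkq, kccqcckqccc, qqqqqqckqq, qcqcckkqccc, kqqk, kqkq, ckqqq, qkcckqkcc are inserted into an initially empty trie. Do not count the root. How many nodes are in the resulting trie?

Count nodes per top-level branch (shared prefixes stored once):
  'c'-branch (ckqqkqcqqq, ckqqq): 11 nodes
  'k'-branch (kccqcckqccc, kkckckccq, kkqkkckkkkq, kqkq, kqqk): 33 nodes
  'q'-branch (qcqcckkqccc, qcqqqkqccqq, qkcckqkcc, qqkcckcqqck, qqkq, qqqqqqckqq): 46 nodes
Sum: 90

90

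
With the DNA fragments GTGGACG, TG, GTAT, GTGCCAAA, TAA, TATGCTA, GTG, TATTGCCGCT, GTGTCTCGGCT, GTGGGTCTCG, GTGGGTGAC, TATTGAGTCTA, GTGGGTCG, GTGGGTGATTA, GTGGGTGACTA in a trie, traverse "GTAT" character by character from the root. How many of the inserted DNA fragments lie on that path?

1

Traverse "GTAT" character by character; count nodes along the way that are marked as word ends.
Prefixes of the query that are stored words: "GTAT"
Count: 1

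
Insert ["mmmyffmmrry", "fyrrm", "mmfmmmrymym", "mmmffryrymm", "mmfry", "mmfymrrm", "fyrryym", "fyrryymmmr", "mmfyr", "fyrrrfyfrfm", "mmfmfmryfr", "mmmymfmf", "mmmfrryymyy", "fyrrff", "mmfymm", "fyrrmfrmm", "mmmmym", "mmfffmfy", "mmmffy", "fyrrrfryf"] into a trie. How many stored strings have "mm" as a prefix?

Traverse to the node for "mm", then collect every word in that subtree.
Words under "mm": mmfffmfy, mmfmfmryfr, mmfmmmrymym, mmfry, mmfymm, mmfymrrm, mmfyr, mmmffryrymm, mmmffy, mmmfrryymyy, mmmmym, mmmyffmmrry, mmmymfmf
Count: 13

13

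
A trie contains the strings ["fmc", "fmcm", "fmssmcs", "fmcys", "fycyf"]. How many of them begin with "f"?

Traverse to the node for "f", then collect every word in that subtree.
Matches: "fmc", "fmcm", "fmcys", "fmssmcs", "fycyf"
Count: 5

5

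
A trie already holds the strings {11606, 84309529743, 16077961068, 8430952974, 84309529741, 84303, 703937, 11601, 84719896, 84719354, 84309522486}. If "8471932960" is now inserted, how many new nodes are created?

4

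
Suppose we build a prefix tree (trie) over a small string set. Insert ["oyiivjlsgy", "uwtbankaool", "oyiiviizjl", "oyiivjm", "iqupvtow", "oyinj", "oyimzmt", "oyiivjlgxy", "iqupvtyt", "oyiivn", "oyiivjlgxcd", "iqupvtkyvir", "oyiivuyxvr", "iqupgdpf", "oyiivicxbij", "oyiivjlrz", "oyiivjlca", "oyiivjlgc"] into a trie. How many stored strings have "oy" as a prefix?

Traverse to the node for "oy", then collect every word in that subtree.
Matches: "oyiivicxbij", "oyiiviizjl", "oyiivjlca", "oyiivjlgc", "oyiivjlgxcd", "oyiivjlgxy", "oyiivjlrz", "oyiivjlsgy", "oyiivjm", "oyiivn", "oyiivuyxvr", "oyimzmt", "oyinj"
Count: 13

13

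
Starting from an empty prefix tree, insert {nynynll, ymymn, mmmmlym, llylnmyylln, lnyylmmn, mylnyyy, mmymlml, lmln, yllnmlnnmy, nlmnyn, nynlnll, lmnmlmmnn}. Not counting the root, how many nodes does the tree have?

76

Trace insertions, counting only characters that open a new branch:
  "nynynll" → 7 new (n, y, n, y, n, l, l)
  "ymymn" → 5 new (y, m, y, m, n)
  "mmmmlym" → 7 new (m, m, m, m, l, y, m)
  "llylnmyylln" → 11 new (l, l, y, l, n, m, y, y, l, l, n)
  "lnyylmmn" → prefix "l" already present; 7 new (n, y, y, l, m, m, n)
  "mylnyyy" → prefix "m" already present; 6 new (y, l, n, y, y, y)
  "mmymlml" → prefix "mm" already present; 5 new (y, m, l, m, l)
  "lmln" → prefix "l" already present; 3 new (m, l, n)
  "yllnmlnnmy" → prefix "y" already present; 9 new (l, l, n, m, l, n, n, m, y)
  "nlmnyn" → prefix "n" already present; 5 new (l, m, n, y, n)
  "nynlnll" → prefix "nyn" already present; 4 new (l, n, l, l)
  "lmnmlmmnn" → prefix "lm" already present; 7 new (n, m, l, m, m, n, n)
Total nodes = 7 + 5 + 7 + 11 + 7 + 6 + 5 + 3 + 9 + 5 + 4 + 7 = 76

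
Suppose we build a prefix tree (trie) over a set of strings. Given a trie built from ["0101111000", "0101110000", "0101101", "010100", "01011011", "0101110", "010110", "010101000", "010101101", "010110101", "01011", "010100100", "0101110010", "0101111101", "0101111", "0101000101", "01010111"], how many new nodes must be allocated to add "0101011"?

0

"0101011" is already a full path in the trie; only an end-marker is added.
No new nodes are needed: 0.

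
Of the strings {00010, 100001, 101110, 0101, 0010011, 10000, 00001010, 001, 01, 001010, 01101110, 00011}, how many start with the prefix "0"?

Traverse to the node for "0", then collect every word in that subtree.
Matches: "00001010", "00010", "00011", "001", "0010011", "001010", "01", "0101", "01101110"
Count: 9

9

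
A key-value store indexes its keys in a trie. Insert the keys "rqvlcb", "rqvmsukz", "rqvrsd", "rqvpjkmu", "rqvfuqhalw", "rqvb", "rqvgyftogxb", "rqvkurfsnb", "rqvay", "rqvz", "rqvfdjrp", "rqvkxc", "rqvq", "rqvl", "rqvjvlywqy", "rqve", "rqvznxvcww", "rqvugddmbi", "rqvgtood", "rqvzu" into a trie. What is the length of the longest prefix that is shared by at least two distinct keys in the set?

4

Equivalently: take the maximum, over all pairs, of their longest common prefix length.
"rqvfdjrp" and "rqvfuqhalw" agree on "rqvf" (4 characters) before diverging; nothing deeper is shared.
Longest shared-prefix length: 4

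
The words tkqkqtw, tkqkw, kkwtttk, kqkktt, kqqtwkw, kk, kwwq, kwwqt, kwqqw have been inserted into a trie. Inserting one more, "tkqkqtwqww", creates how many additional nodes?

Walking "tkqkqtwqww" from the root, the first 7 characters ("tkqkqtw") follow existing edges; "q" is the first miss.
So 10 − 7 = 3 new nodes.

3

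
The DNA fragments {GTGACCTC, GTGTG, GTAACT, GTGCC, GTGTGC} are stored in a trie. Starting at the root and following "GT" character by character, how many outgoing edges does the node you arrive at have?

2

Follow the path "GT" to its node, then look at its outgoing edges.
Distinct next characters after "GT": A, G.
That node has 2 child edges.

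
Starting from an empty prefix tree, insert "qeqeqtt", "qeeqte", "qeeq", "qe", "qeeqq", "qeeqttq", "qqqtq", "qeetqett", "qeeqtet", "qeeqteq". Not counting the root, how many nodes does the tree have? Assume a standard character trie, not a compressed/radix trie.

Insert word by word; a character creates a node only if that edge doesn't already exist:
  "qeqeqtt" → 7 new (q, e, q, e, q, t, t)
  "qeeqte" → prefix "qe" already present; 4 new (e, q, t, e)
  "qeeq" → prefix "qeeq" already present; 0 new (none)
  "qe" → prefix "qe" already present; 0 new (none)
  "qeeqq" → prefix "qeeq" already present; 1 new (q)
  "qeeqttq" → prefix "qeeqt" already present; 2 new (t, q)
  "qqqtq" → prefix "q" already present; 4 new (q, q, t, q)
  "qeetqett" → prefix "qee" already present; 5 new (t, q, e, t, t)
  "qeeqtet" → prefix "qeeqte" already present; 1 new (t)
  "qeeqteq" → prefix "qeeqte" already present; 1 new (q)
Total nodes = 7 + 4 + 0 + 0 + 1 + 2 + 4 + 5 + 1 + 1 = 25

25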